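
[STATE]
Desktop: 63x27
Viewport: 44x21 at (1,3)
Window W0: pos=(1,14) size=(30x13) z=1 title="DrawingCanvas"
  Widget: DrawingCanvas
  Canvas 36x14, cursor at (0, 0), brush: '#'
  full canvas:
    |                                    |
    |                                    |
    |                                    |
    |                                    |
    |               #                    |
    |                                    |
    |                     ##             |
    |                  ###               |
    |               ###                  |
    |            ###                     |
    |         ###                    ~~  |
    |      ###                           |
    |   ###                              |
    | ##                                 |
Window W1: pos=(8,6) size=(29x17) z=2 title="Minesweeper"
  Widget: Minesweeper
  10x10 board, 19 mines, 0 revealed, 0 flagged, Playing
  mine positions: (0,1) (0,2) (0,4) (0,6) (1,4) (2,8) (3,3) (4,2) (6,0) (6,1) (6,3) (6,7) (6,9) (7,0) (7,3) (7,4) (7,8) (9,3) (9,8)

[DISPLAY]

                                            
                                            
                                            
       ┏━━━━━━━━━━━━━━━━━━━━━━━━━━━┓        
       ┃ Minesweeper               ┃        
       ┠───────────────────────────┨        
       ┃■■■■■■■■■■                 ┃        
       ┃■■■■■■■■■■                 ┃        
       ┃■■■■■■■■■■                 ┃        
       ┃■■■■■■■■■■                 ┃        
       ┃■■■■■■■■■■                 ┃        
┏━━━━━━┃■■■■■■■■■■                 ┃        
┃ Drawi┃■■■■■■■■■■                 ┃        
┠──────┃■■■■■■■■■■                 ┃        
┃+     ┃■■■■■■■■■■                 ┃        
┃      ┃■■■■■■■■■■                 ┃        
┃      ┃                           ┃        
┃      ┃                           ┃        
┃      ┃                           ┃        
┃      ┗━━━━━━━━━━━━━━━━━━━━━━━━━━━┛        
┃                     ##     ┃              


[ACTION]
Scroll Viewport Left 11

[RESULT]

                                            
                                            
                                            
        ┏━━━━━━━━━━━━━━━━━━━━━━━━━━━┓       
        ┃ Minesweeper               ┃       
        ┠───────────────────────────┨       
        ┃■■■■■■■■■■                 ┃       
        ┃■■■■■■■■■■                 ┃       
        ┃■■■■■■■■■■                 ┃       
        ┃■■■■■■■■■■                 ┃       
        ┃■■■■■■■■■■                 ┃       
 ┏━━━━━━┃■■■■■■■■■■                 ┃       
 ┃ Drawi┃■■■■■■■■■■                 ┃       
 ┠──────┃■■■■■■■■■■                 ┃       
 ┃+     ┃■■■■■■■■■■                 ┃       
 ┃      ┃■■■■■■■■■■                 ┃       
 ┃      ┃                           ┃       
 ┃      ┃                           ┃       
 ┃      ┃                           ┃       
 ┃      ┗━━━━━━━━━━━━━━━━━━━━━━━━━━━┛       
 ┃                     ##     ┃             


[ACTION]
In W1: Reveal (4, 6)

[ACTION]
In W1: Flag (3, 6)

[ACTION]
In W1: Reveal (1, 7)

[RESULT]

                                            
                                            
                                            
        ┏━━━━━━━━━━━━━━━━━━━━━━━━━━━┓       
        ┃ Minesweeper               ┃       
        ┠───────────────────────────┨       
        ┃■■■■■■■■■■                 ┃       
        ┃■■■■■312■■                 ┃       
        ┃■■■■21 1■■                 ┃       
        ┃■■■■1  111                 ┃       
        ┃■■■■1                      ┃       
 ┏━━━━━━┃■■■■1 1121                 ┃       
 ┃ Drawi┃■■■■311■■■                 ┃       
 ┠──────┃■■■■■■■■■■                 ┃       
 ┃+     ┃■■■■■■■■■■                 ┃       
 ┃      ┃■■■■■■■■■■                 ┃       
 ┃      ┃                           ┃       
 ┃      ┃                           ┃       
 ┃      ┃                           ┃       
 ┃      ┗━━━━━━━━━━━━━━━━━━━━━━━━━━━┛       
 ┃                     ##     ┃             


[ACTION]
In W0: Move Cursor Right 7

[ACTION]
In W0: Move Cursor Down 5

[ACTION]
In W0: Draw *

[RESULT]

                                            
                                            
                                            
        ┏━━━━━━━━━━━━━━━━━━━━━━━━━━━┓       
        ┃ Minesweeper               ┃       
        ┠───────────────────────────┨       
        ┃■■■■■■■■■■                 ┃       
        ┃■■■■■312■■                 ┃       
        ┃■■■■21 1■■                 ┃       
        ┃■■■■1  111                 ┃       
        ┃■■■■1                      ┃       
 ┏━━━━━━┃■■■■1 1121                 ┃       
 ┃ Drawi┃■■■■311■■■                 ┃       
 ┠──────┃■■■■■■■■■■                 ┃       
 ┃      ┃■■■■■■■■■■                 ┃       
 ┃      ┃■■■■■■■■■■                 ┃       
 ┃      ┃                           ┃       
 ┃      ┃                           ┃       
 ┃      ┃                           ┃       
 ┃      ┗━━━━━━━━━━━━━━━━━━━━━━━━━━━┛       
 ┃                     ##     ┃             


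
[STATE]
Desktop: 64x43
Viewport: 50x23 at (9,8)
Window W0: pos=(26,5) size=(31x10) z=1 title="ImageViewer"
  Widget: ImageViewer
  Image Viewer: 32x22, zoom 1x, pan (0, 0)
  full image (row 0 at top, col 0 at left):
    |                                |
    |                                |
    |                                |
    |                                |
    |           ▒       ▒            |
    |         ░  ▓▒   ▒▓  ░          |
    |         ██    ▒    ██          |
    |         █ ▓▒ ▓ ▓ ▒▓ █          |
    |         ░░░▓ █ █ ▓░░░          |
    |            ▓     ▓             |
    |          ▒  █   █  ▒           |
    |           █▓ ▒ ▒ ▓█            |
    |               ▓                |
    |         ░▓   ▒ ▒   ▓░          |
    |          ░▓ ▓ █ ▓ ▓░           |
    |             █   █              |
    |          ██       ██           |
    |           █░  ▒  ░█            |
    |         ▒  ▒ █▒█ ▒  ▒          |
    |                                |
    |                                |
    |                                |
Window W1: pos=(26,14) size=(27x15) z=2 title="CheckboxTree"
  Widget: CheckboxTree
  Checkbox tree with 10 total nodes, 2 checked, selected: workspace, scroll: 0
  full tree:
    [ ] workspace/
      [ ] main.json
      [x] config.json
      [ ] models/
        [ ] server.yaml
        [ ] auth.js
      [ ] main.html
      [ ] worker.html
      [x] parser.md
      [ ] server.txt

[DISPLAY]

                 ┃                             ┃  
                 ┃                             ┃  
                 ┃                             ┃  
                 ┃                             ┃  
                 ┃           ▒       ▒         ┃  
                 ┃         ░  ▓▒   ▒▓  ░       ┃  
                 ┏━━━━━━━━━━━━━━━━━━━━━━━━━┓━━━┛  
                 ┃ CheckboxTree            ┃      
                 ┠─────────────────────────┨      
                 ┃>[-] workspace/          ┃      
                 ┃   [ ] main.json         ┃      
                 ┃   [x] config.json       ┃      
                 ┃   [ ] models/           ┃      
                 ┃     [ ] server.yaml     ┃      
                 ┃     [ ] auth.js         ┃      
                 ┃   [ ] main.html         ┃      
                 ┃   [ ] worker.html       ┃      
                 ┃   [x] parser.md         ┃      
                 ┃   [ ] server.txt        ┃      
                 ┃                         ┃      
                 ┗━━━━━━━━━━━━━━━━━━━━━━━━━┛      
                                                  
                                                  


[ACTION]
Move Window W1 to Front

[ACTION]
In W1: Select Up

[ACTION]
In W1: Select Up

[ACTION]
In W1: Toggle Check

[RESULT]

                 ┃                             ┃  
                 ┃                             ┃  
                 ┃                             ┃  
                 ┃                             ┃  
                 ┃           ▒       ▒         ┃  
                 ┃         ░  ▓▒   ▒▓  ░       ┃  
                 ┏━━━━━━━━━━━━━━━━━━━━━━━━━┓━━━┛  
                 ┃ CheckboxTree            ┃      
                 ┠─────────────────────────┨      
                 ┃>[x] workspace/          ┃      
                 ┃   [x] main.json         ┃      
                 ┃   [x] config.json       ┃      
                 ┃   [x] models/           ┃      
                 ┃     [x] server.yaml     ┃      
                 ┃     [x] auth.js         ┃      
                 ┃   [x] main.html         ┃      
                 ┃   [x] worker.html       ┃      
                 ┃   [x] parser.md         ┃      
                 ┃   [x] server.txt        ┃      
                 ┃                         ┃      
                 ┗━━━━━━━━━━━━━━━━━━━━━━━━━┛      
                                                  
                                                  


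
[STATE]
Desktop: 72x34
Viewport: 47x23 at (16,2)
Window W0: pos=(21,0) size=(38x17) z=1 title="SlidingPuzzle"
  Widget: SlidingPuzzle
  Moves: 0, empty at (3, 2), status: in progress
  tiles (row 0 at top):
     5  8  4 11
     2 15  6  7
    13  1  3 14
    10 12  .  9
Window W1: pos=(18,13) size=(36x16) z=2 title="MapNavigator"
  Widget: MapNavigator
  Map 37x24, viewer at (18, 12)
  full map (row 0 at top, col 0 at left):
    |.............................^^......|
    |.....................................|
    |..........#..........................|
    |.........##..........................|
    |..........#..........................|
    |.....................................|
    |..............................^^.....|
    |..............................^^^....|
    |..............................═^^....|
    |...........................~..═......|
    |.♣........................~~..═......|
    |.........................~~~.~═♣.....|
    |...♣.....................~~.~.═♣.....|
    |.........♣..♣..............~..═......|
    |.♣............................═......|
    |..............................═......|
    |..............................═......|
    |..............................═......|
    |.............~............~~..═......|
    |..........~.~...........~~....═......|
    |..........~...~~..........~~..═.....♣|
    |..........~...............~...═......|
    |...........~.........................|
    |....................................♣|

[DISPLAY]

     ┠────────────────────────────────────┨    
     ┃┌────┬────┬────┬────┐               ┃    
     ┃│  5 │  8 │  4 │ 11 │               ┃    
     ┃├────┼────┼────┼────┤               ┃    
     ┃│  2 │ 15 │  6 │  7 │               ┃    
     ┃├────┼────┼────┼────┤               ┃    
     ┃│ 13 │  1 │  3 │ 14 │               ┃    
     ┃├────┼────┼────┼────┤               ┃    
     ┃│ 10 │ 12 │    │  9 │               ┃    
     ┃└────┴────┴────┴────┘               ┃    
     ┃Moves: 0                            ┃    
  ┏━━━━━━━━━━━━━━━━━━━━━━━━━━━━━━━━━━┓    ┃    
  ┃ MapNavigator                     ┃    ┃    
  ┠──────────────────────────────────┨    ┃    
  ┃.............................^^...┃━━━━┛    
  ┃.............................^^^..┃         
  ┃.............................═^^..┃         
  ┃..........................~..═....┃         
  ┃♣........................~~..═....┃         
  ┃........................~~~.~═♣...┃         
  ┃..♣..............@......~~.~.═♣...┃         
  ┃........♣..♣..............~..═....┃         
  ┃♣............................═....┃         


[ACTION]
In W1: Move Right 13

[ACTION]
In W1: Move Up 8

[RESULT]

     ┠────────────────────────────────────┨    
     ┃┌────┬────┬────┬────┐               ┃    
     ┃│  5 │  8 │  4 │ 11 │               ┃    
     ┃├────┼────┼────┼────┤               ┃    
     ┃│  2 │ 15 │  6 │  7 │               ┃    
     ┃├────┼────┼────┼────┤               ┃    
     ┃│ 13 │  1 │  3 │ 14 │               ┃    
     ┃├────┼────┼────┼────┤               ┃    
     ┃│ 10 │ 12 │    │  9 │               ┃    
     ┃└────┴────┴────┴────┘               ┃    
     ┃Moves: 0                            ┃    
  ┏━━━━━━━━━━━━━━━━━━━━━━━━━━━━━━━━━━┓    ┃    
  ┃ MapNavigator                     ┃    ┃    
  ┠──────────────────────────────────┨    ┃    
  ┃                                  ┃━━━━┛    
  ┃                                  ┃         
  ┃...............^^......           ┃         
  ┃.......................           ┃         
  ┃.......................           ┃         
  ┃.......................           ┃         
  ┃.................@.....           ┃         
  ┃.......................           ┃         
  ┃................^^.....           ┃         


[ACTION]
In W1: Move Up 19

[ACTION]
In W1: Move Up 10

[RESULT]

     ┠────────────────────────────────────┨    
     ┃┌────┬────┬────┬────┐               ┃    
     ┃│  5 │  8 │  4 │ 11 │               ┃    
     ┃├────┼────┼────┼────┤               ┃    
     ┃│  2 │ 15 │  6 │  7 │               ┃    
     ┃├────┼────┼────┼────┤               ┃    
     ┃│ 13 │  1 │  3 │ 14 │               ┃    
     ┃├────┼────┼────┼────┤               ┃    
     ┃│ 10 │ 12 │    │  9 │               ┃    
     ┃└────┴────┴────┴────┘               ┃    
     ┃Moves: 0                            ┃    
  ┏━━━━━━━━━━━━━━━━━━━━━━━━━━━━━━━━━━┓    ┃    
  ┃ MapNavigator                     ┃    ┃    
  ┠──────────────────────────────────┨    ┃    
  ┃                                  ┃━━━━┛    
  ┃                                  ┃         
  ┃                                  ┃         
  ┃                                  ┃         
  ┃                                  ┃         
  ┃                                  ┃         
  ┃...............^^@.....           ┃         
  ┃.......................           ┃         
  ┃.......................           ┃         


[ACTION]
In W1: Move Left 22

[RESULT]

     ┠────────────────────────────────────┨    
     ┃┌────┬────┬────┬────┐               ┃    
     ┃│  5 │  8 │  4 │ 11 │               ┃    
     ┃├────┼────┼────┼────┤               ┃    
     ┃│  2 │ 15 │  6 │  7 │               ┃    
     ┃├────┼────┼────┼────┤               ┃    
     ┃│ 13 │  1 │  3 │ 14 │               ┃    
     ┃├────┼────┼────┼────┤               ┃    
     ┃│ 10 │ 12 │    │  9 │               ┃    
     ┃└────┴────┴────┴────┘               ┃    
     ┃Moves: 0                            ┃    
  ┏━━━━━━━━━━━━━━━━━━━━━━━━━━━━━━━━━━┓    ┃    
  ┃ MapNavigator                     ┃    ┃    
  ┠──────────────────────────────────┨    ┃    
  ┃                                  ┃━━━━┛    
  ┃                                  ┃         
  ┃                                  ┃         
  ┃                                  ┃         
  ┃                                  ┃         
  ┃                                  ┃         
  ┃        .........@................┃         
  ┃        ..........................┃         
  ┃        ..........#...............┃         


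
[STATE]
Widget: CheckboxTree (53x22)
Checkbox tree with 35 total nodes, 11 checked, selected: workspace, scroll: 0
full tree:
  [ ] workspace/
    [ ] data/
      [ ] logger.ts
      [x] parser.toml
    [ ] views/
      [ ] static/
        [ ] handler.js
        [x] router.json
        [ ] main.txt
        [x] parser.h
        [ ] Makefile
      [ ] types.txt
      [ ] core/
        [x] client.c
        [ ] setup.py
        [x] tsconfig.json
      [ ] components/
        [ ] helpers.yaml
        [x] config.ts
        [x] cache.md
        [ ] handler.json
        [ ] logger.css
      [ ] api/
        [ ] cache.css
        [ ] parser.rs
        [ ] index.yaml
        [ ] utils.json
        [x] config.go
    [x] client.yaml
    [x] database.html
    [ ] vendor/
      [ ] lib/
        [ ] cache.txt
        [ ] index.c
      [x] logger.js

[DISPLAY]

>[-] workspace/                                      
   [-] data/                                         
     [ ] logger.ts                                   
     [x] parser.toml                                 
   [-] views/                                        
     [-] static/                                     
       [ ] handler.js                                
       [x] router.json                               
       [ ] main.txt                                  
       [x] parser.h                                  
       [ ] Makefile                                  
     [ ] types.txt                                   
     [-] core/                                       
       [x] client.c                                  
       [ ] setup.py                                  
       [x] tsconfig.json                             
     [-] components/                                 
       [ ] helpers.yaml                              
       [x] config.ts                                 
       [x] cache.md                                  
       [ ] handler.json                              
       [ ] logger.css                                


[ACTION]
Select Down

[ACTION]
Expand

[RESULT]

 [-] workspace/                                      
>  [-] data/                                         
     [ ] logger.ts                                   
     [x] parser.toml                                 
   [-] views/                                        
     [-] static/                                     
       [ ] handler.js                                
       [x] router.json                               
       [ ] main.txt                                  
       [x] parser.h                                  
       [ ] Makefile                                  
     [ ] types.txt                                   
     [-] core/                                       
       [x] client.c                                  
       [ ] setup.py                                  
       [x] tsconfig.json                             
     [-] components/                                 
       [ ] helpers.yaml                              
       [x] config.ts                                 
       [x] cache.md                                  
       [ ] handler.json                              
       [ ] logger.css                                


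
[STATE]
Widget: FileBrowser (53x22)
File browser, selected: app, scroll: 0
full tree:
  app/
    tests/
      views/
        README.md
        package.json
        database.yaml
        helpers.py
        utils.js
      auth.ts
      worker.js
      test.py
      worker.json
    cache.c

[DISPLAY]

> [-] app/                                           
    [+] tests/                                       
    cache.c                                          
                                                     
                                                     
                                                     
                                                     
                                                     
                                                     
                                                     
                                                     
                                                     
                                                     
                                                     
                                                     
                                                     
                                                     
                                                     
                                                     
                                                     
                                                     
                                                     


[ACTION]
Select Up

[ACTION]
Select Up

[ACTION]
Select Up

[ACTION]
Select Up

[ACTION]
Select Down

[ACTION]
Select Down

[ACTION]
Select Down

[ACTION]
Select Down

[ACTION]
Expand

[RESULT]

  [-] app/                                           
    [+] tests/                                       
  > cache.c                                          
                                                     
                                                     
                                                     
                                                     
                                                     
                                                     
                                                     
                                                     
                                                     
                                                     
                                                     
                                                     
                                                     
                                                     
                                                     
                                                     
                                                     
                                                     
                                                     


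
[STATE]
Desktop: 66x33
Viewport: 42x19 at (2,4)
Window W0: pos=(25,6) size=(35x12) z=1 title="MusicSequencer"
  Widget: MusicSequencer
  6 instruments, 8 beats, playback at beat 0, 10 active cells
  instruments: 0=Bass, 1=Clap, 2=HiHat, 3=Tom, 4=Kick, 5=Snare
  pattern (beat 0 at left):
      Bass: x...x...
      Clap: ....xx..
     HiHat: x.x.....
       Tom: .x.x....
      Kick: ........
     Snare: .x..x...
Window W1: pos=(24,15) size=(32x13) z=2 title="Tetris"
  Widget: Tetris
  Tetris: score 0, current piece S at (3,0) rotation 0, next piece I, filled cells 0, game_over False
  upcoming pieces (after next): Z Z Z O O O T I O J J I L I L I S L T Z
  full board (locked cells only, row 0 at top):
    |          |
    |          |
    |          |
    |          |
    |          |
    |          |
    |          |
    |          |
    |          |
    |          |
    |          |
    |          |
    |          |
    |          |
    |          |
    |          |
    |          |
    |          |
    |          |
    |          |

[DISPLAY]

                                          
                                          
                       ┏━━━━━━━━━━━━━━━━━━
                       ┃ MusicSequencer   
                       ┠──────────────────
                       ┃      ▼1234567    
                       ┃  Bass█···█···    
                       ┃  Clap····██··    
                       ┃ HiHat█·█·····    
                       ┃   Tom·█·█····    
                       ┃  Kick········    
                      ┏━━━━━━━━━━━━━━━━━━━
                      ┃ Tetris            
                      ┠───────────────────
                      ┃          │Next:   
                      ┃          │████    
                      ┃          │        
                      ┃          │        
                      ┃          │        


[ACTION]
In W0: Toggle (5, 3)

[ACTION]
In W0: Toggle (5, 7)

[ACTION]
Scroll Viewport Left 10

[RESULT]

                                          
                                          
                         ┏━━━━━━━━━━━━━━━━
                         ┃ MusicSequencer 
                         ┠────────────────
                         ┃      ▼1234567  
                         ┃  Bass█···█···  
                         ┃  Clap····██··  
                         ┃ HiHat█·█·····  
                         ┃   Tom·█·█····  
                         ┃  Kick········  
                        ┏━━━━━━━━━━━━━━━━━
                        ┃ Tetris          
                        ┠─────────────────
                        ┃          │Next: 
                        ┃          │████  
                        ┃          │      
                        ┃          │      
                        ┃          │      


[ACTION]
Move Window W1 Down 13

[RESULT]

                                          
                                          
                         ┏━━━━━━━━━━━━━━━━
                         ┃ MusicSequencer 
                         ┠────────────────
                         ┃      ▼1234567  
                         ┃  Bass█···█···  
                         ┃  Clap····██··  
                         ┃ HiHat█·█·····  
                         ┃   Tom·█·█····  
                         ┃  Kick········  
                         ┃ Snare·█·██··█  
                         ┃                
                         ┗━━━━━━━━━━━━━━━━
                                          
                                          
                        ┏━━━━━━━━━━━━━━━━━
                        ┃ Tetris          
                        ┠─────────────────


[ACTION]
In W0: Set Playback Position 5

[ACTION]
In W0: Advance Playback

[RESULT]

                                          
                                          
                         ┏━━━━━━━━━━━━━━━━
                         ┃ MusicSequencer 
                         ┠────────────────
                         ┃      012345▼7  
                         ┃  Bass█···█···  
                         ┃  Clap····██··  
                         ┃ HiHat█·█·····  
                         ┃   Tom·█·█····  
                         ┃  Kick········  
                         ┃ Snare·█·██··█  
                         ┃                
                         ┗━━━━━━━━━━━━━━━━
                                          
                                          
                        ┏━━━━━━━━━━━━━━━━━
                        ┃ Tetris          
                        ┠─────────────────


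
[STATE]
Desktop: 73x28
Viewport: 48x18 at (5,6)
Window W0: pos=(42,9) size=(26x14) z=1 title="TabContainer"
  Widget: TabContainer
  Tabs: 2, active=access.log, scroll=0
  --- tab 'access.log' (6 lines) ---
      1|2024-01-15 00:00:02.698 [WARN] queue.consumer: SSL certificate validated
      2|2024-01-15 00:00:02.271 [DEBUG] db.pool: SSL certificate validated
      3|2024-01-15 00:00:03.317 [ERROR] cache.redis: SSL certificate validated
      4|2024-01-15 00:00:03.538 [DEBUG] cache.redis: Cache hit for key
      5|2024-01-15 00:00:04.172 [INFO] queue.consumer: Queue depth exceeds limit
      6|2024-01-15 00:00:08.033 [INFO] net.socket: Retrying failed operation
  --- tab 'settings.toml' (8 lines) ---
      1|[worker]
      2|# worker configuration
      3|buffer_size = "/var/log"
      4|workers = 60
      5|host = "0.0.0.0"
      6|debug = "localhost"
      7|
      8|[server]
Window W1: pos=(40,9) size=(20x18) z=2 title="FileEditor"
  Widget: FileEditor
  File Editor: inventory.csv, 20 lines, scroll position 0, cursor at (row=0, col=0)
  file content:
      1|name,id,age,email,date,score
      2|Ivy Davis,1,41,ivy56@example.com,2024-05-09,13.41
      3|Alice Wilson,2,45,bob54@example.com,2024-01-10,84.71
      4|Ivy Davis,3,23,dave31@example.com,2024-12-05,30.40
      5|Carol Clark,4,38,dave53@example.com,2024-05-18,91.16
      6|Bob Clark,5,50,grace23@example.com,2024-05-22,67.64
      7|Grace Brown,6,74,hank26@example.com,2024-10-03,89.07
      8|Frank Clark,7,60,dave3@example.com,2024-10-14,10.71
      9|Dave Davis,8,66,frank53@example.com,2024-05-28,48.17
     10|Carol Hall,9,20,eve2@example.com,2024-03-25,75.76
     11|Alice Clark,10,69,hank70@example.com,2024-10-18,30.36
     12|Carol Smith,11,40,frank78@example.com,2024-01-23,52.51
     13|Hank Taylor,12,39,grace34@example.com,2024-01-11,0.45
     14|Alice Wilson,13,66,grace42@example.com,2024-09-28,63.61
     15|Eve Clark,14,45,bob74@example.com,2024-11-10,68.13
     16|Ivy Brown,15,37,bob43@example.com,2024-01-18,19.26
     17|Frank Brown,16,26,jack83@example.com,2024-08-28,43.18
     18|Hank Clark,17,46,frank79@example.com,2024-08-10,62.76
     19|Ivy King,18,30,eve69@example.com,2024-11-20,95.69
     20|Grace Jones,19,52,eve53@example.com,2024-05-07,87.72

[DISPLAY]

                                                
                                                
                                                
                                   ┏━━━━━━━━━━━━
                                   ┃ FileEditor 
                                   ┠────────────
                                   ┃█ame,id,age,
                                   ┃Ivy Davis,1,
                                   ┃Alice Wilson
                                   ┃Ivy Davis,3,
                                   ┃Carol Clark,
                                   ┃Bob Clark,5,
                                   ┃Grace Brown,
                                   ┃Frank Clark,
                                   ┃Dave Davis,8
                                   ┃Carol Hall,9
                                   ┃Alice Clark,
                                   ┃Carol Smith,


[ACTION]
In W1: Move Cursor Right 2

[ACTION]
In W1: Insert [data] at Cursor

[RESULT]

                                                
                                                
                                                
                                   ┏━━━━━━━━━━━━
                                   ┃ FileEditor 
                                   ┠────────────
                                   ┃nadata█e,id,
                                   ┃Ivy Davis,1,
                                   ┃Alice Wilson
                                   ┃Ivy Davis,3,
                                   ┃Carol Clark,
                                   ┃Bob Clark,5,
                                   ┃Grace Brown,
                                   ┃Frank Clark,
                                   ┃Dave Davis,8
                                   ┃Carol Hall,9
                                   ┃Alice Clark,
                                   ┃Carol Smith,


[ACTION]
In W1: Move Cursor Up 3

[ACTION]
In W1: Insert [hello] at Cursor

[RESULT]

                                                
                                                
                                                
                                   ┏━━━━━━━━━━━━
                                   ┃ FileEditor 
                                   ┠────────────
                                   ┃nadatahello█
                                   ┃Ivy Davis,1,
                                   ┃Alice Wilson
                                   ┃Ivy Davis,3,
                                   ┃Carol Clark,
                                   ┃Bob Clark,5,
                                   ┃Grace Brown,
                                   ┃Frank Clark,
                                   ┃Dave Davis,8
                                   ┃Carol Hall,9
                                   ┃Alice Clark,
                                   ┃Carol Smith,


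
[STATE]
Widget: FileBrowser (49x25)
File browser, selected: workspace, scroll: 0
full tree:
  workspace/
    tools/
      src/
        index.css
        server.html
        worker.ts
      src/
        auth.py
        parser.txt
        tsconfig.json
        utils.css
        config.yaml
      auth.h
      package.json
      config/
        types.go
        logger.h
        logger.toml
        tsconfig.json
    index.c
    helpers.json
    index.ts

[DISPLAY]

> [-] workspace/                                 
    [+] tools/                                   
    index.c                                      
    helpers.json                                 
    index.ts                                     
                                                 
                                                 
                                                 
                                                 
                                                 
                                                 
                                                 
                                                 
                                                 
                                                 
                                                 
                                                 
                                                 
                                                 
                                                 
                                                 
                                                 
                                                 
                                                 
                                                 


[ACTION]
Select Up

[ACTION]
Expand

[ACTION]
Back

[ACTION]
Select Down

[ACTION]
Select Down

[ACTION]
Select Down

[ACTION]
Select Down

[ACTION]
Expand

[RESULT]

  [-] workspace/                                 
    [+] tools/                                   
    index.c                                      
    helpers.json                                 
  > index.ts                                     
                                                 
                                                 
                                                 
                                                 
                                                 
                                                 
                                                 
                                                 
                                                 
                                                 
                                                 
                                                 
                                                 
                                                 
                                                 
                                                 
                                                 
                                                 
                                                 
                                                 


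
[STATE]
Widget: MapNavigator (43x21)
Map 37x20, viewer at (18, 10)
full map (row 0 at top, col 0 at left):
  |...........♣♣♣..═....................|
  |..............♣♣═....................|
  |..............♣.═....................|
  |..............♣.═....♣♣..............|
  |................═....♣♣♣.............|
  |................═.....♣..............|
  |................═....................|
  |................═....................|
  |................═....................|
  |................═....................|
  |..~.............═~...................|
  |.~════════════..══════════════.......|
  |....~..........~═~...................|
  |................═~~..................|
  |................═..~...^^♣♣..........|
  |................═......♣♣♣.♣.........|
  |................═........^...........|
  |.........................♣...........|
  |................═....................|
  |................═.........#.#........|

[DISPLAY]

   ...........♣♣♣..═....................   
   ..............♣♣═....................   
   ..............♣.═....................   
   ..............♣.═....♣♣..............   
   ................═....♣♣♣.............   
   ................═.....♣..............   
   ................═....................   
   ................═....................   
   ................═....................   
   ................═....................   
   ..~.............═~@..................   
   .~════════════..══════════════.......   
   ....~..........~═~...................   
   ................═~~..................   
   ................═..~...^^♣♣..........   
   ................═......♣♣♣.♣.........   
   ................═........^...........   
   .........................♣...........   
   ................═....................   
   ................═.........#.#........   
                                           


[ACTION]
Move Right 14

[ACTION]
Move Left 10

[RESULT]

..........♣♣♣..═....................       
.............♣♣═....................       
.............♣.═....................       
.............♣.═....♣♣..............       
...............═....♣♣♣.............       
...............═.....♣..............       
...............═....................       
...............═....................       
...............═....................       
...............═....................       
.~.............═~....@..............       
~════════════..══════════════.......       
...~..........~═~...................       
...............═~~..................       
...............═..~...^^♣♣..........       
...............═......♣♣♣.♣.........       
...............═........^...........       
........................♣...........       
...............═....................       
...............═.........#.#........       
                                           
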